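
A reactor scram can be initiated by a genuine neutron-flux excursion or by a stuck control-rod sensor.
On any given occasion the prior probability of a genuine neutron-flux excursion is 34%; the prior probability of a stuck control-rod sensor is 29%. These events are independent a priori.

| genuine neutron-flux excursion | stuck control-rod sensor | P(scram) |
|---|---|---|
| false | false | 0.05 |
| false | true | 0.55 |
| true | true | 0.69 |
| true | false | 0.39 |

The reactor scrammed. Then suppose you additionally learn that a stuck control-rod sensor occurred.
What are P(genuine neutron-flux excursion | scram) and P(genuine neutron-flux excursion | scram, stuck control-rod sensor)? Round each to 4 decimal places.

By total probability over the 4 (genuine neutron-flux excursion, stuck control-rod sensor) configurations:
  P(scram) = 0.05×0.66×0.71 + 0.55×0.66×0.29 + 0.39×0.34×0.71 + 0.69×0.34×0.29
        = 0.023430 + 0.105270 + 0.094146 + 0.068034 = 0.290880
Configurations with genuine neutron-flux excursion contribute 0.162180, so
  P(genuine neutron-flux excursion | scram) = 0.162180 / 0.290880 ≈ 0.5575

Now condition on the additional information:
Enumerate both values of genuine neutron-flux excursion and weight by the priors:
  P(scram | stuck control-rod sensor) = 0.55*0.66 + 0.69*0.34
        = 0.363000 + 0.234600 = 0.597600
Configurations with genuine neutron-flux excursion contribute 0.234600, so
  P(genuine neutron-flux excursion | scram, stuck control-rod sensor) = 0.234600 / 0.597600 ≈ 0.3926

P(genuine neutron-flux excursion | scram) ≈ 0.5575; P(genuine neutron-flux excursion | scram, stuck control-rod sensor) ≈ 0.3926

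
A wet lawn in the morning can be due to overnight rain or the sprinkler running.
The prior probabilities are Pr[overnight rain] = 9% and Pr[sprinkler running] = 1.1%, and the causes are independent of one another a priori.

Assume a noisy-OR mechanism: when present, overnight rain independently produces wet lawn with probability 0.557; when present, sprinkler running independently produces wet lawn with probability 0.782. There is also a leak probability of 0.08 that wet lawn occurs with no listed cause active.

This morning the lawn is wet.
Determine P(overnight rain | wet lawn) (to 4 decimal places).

P(overnight rain | wet lawn) ≈ 0.4014

Under noisy-OR, P(wet lawn | causes) = 1 − (1−0.08)·∏(1−qᵢ) over the active causes.
Numerator (weight on configurations with overnight rain): 0.052733 + 0.000902 = 0.053635
Denominator P(wet lawn): 0.08·0.91·0.989 + 0.79944·0.91·0.011 + 0.59244·0.09·0.989 + 0.911152·0.09·0.011 = 0.133636
P(overnight rain | wet lawn) = 0.053635/0.133636 ≈ 0.4014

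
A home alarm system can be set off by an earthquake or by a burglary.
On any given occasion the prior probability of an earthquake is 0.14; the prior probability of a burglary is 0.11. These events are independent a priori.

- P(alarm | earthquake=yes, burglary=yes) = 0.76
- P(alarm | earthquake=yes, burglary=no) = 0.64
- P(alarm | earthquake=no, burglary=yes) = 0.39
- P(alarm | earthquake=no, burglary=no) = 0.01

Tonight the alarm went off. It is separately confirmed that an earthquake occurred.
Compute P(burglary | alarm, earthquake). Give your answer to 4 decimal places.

Weight on burglary=true, given the evidence: 0.76×0.11 = 0.083600
The normalizing constant is 0.64×0.89 + 0.76×0.11 = 0.653200
P(burglary | alarm, earthquake) = 0.083600/0.653200 ≈ 0.1280

P(burglary | alarm, earthquake) ≈ 0.1280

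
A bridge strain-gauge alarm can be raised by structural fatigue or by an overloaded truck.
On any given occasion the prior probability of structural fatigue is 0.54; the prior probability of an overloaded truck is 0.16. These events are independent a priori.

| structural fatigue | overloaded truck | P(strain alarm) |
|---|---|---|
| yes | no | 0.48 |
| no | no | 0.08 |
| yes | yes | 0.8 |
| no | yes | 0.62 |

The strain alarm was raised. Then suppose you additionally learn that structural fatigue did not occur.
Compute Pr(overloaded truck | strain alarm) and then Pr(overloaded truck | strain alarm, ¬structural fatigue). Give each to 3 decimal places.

Pr(overloaded truck | strain alarm) ≈ 0.316; Pr(overloaded truck | strain alarm, ¬structural fatigue) ≈ 0.596

P(strain alarm) = 0.08*0.46*0.84 + 0.62*0.46*0.16 + 0.48*0.54*0.84 + 0.8*0.54*0.16 = 0.030912 + 0.045632 + 0.217728 + 0.069120 = 0.363392
Of this, 0.114752 comes from 0.045632 + 0.069120 (the overloaded truck=true cases).
P(overloaded truck | strain alarm) = 0.114752 / 0.363392 ≈ 0.316

Now condition on the additional information:
Numerator (weight on configurations with overloaded truck): 0.62*0.16 = 0.099200
The normalizing constant is 0.08*0.84 + 0.62*0.16 = 0.166400
Posterior = 0.099200 / 0.166400 ≈ 0.596
Ruling out structural fatigue raises the posterior on overloaded truck — the flip side of explaining away.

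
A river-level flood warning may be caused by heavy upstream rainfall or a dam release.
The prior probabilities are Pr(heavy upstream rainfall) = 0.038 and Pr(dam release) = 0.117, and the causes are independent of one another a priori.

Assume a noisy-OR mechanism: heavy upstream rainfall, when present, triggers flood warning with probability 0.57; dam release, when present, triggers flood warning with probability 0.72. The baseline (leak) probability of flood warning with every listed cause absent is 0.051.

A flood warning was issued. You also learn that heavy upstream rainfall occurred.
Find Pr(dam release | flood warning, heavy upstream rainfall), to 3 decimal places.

Under noisy-OR, P(flood warning | causes) = 1 − (1−0.051)·∏(1−qᵢ) over the active causes.
P(flood warning | heavy upstream rainfall) = 0.59193·0.883 + 0.88574·0.117 = 0.522674 + 0.103632 = 0.626306
The dam release-present share is 0.88574·0.117 = 0.103632.
Hence the posterior is 0.103632/0.626306 ≈ 0.165.

Pr(dam release | flood warning, heavy upstream rainfall) ≈ 0.165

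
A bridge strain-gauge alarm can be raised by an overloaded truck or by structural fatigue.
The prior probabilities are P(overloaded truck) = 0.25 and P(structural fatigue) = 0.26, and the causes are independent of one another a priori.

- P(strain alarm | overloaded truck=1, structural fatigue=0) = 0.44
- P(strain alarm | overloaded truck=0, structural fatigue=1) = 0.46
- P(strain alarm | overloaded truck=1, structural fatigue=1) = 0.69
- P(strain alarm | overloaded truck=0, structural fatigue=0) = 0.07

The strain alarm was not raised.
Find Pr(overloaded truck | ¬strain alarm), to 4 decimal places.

Pr(overloaded truck | ¬strain alarm) ≈ 0.1661

By total probability over the 4 (overloaded truck, structural fatigue) configurations:
  P(¬strain alarm) = 0.93*0.75*0.74 + 0.54*0.75*0.26 + 0.56*0.25*0.74 + 0.31*0.25*0.26
        = 0.516150 + 0.105300 + 0.103600 + 0.020150 = 0.745200
The terms with overloaded truck present sum to 0.123750, so
  P(overloaded truck | ¬strain alarm) = 0.123750 / 0.745200 ≈ 0.1661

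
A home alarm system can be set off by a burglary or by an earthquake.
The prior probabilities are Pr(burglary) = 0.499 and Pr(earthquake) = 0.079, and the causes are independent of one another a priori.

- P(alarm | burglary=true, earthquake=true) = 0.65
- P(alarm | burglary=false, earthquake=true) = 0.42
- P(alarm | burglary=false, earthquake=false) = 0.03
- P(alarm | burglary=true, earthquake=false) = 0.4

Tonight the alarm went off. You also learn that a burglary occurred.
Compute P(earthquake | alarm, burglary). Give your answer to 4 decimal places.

For the numerator, keep only earthquake=true terms: 0.65*0.079 = 0.051350
Denominator P(alarm | burglary): 0.4*0.921 + 0.65*0.079 = 0.419750
Posterior = 0.051350 / 0.419750 ≈ 0.1223

P(earthquake | alarm, burglary) ≈ 0.1223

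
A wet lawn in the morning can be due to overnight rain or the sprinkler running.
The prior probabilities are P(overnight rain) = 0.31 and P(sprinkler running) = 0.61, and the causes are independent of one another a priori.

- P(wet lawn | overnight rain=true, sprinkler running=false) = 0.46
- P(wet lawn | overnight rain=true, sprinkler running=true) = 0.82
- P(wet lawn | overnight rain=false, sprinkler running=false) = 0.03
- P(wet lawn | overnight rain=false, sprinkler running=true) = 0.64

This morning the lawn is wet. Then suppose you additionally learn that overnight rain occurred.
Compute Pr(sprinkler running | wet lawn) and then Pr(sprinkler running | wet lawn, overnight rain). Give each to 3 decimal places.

Pr(sprinkler running | wet lawn) ≈ 0.870; Pr(sprinkler running | wet lawn, overnight rain) ≈ 0.736

For the numerator, keep only sprinkler running=true terms: 0.269376 + 0.155062 = 0.424438
Normalizer over all consistent configurations: 0.03·0.69·0.39 + 0.64·0.69·0.61 + 0.46·0.31·0.39 + 0.82·0.31·0.61 = 0.488125
Posterior = 0.424438 / 0.488125 ≈ 0.870

Now also conditioning on overnight rain=true:
Weight on sprinkler running=true, given the evidence: 0.82*0.61 = 0.500200
Denominator P(wet lawn | overnight rain): 0.46*0.39 + 0.82*0.61 = 0.679600
P(sprinkler running | wet lawn, overnight rain) = 0.500200/0.679600 ≈ 0.736
— overnight rain explains away the evidence for sprinkler running.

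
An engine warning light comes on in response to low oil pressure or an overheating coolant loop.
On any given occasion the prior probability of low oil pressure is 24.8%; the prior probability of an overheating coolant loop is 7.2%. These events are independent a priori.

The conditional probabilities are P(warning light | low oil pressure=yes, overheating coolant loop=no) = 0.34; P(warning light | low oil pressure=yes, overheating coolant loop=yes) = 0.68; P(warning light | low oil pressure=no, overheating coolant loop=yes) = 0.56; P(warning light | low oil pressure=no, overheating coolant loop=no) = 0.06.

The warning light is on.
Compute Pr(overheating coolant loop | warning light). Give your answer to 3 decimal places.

By total probability over the 4 (low oil pressure, overheating coolant loop) configurations:
  P(warning light) = 0.06×0.752×0.928 + 0.56×0.752×0.072 + 0.34×0.248×0.928 + 0.68×0.248×0.072
        = 0.041871 + 0.030321 + 0.078249 + 0.012142 = 0.162583
Keeping only the overheating coolant loop-present terms gives 0.042463, so
  P(overheating coolant loop | warning light) = 0.042463 / 0.162583 ≈ 0.261

Pr(overheating coolant loop | warning light) ≈ 0.261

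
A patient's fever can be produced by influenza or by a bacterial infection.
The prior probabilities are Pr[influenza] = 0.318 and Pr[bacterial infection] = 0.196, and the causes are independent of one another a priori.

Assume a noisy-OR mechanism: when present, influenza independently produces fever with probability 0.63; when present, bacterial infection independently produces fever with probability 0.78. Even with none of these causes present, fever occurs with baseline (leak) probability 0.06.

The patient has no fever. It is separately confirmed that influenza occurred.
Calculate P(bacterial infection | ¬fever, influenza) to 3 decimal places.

Under noisy-OR, P(fever | causes) = 1 − (1−0.06)·∏(1−qᵢ) over the active causes.
Weight on bacterial infection=true, given the evidence: 0.076516·0.196 = 0.014997
Normalizer over all consistent configurations: 0.3478·0.804 + 0.076516·0.196 = 0.294628
Posterior = 0.014997 / 0.294628 ≈ 0.051

P(bacterial infection | ¬fever, influenza) ≈ 0.051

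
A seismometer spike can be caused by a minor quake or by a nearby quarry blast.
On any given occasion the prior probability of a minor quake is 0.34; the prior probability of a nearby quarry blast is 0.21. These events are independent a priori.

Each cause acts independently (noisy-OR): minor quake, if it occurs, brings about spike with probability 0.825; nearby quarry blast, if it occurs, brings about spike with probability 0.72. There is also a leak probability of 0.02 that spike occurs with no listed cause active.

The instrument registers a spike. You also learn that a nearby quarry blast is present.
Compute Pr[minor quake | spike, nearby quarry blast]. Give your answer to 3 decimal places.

Pr[minor quake | spike, nearby quarry blast] ≈ 0.403

Under noisy-OR, P(spike | causes) = 1 − (1−0.02)·∏(1−qᵢ) over the active causes.
P(spike | nearby quarry blast) = 0.7256*0.66 + 0.95198*0.34 = 0.478896 + 0.323673 = 0.802569
Of this, 0.323673 comes from 0.95198*0.34 (the minor quake=true cases).
Hence the posterior is 0.323673/0.802569 ≈ 0.403.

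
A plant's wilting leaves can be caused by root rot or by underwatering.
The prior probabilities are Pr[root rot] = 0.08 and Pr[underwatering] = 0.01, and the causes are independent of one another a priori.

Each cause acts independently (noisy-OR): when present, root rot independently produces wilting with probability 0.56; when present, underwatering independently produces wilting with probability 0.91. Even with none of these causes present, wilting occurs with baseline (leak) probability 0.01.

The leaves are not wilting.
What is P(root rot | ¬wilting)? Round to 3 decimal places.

Under noisy-OR, P(wilting | causes) = 1 − (1−0.01)·∏(1−qᵢ) over the active causes.
Sum P(¬wilting|·) weighted by the priors over the 4 (root rot, underwatering) configurations:
  P(¬wilting) = 0.99*0.92*0.99 + 0.0891*0.92*0.01 + 0.4356*0.08*0.99 + 0.039204*0.08*0.01
        = 0.901692 + 0.000820 + 0.034500 + 0.000031 = 0.937043
The terms with root rot present sum to 0.034531, so
  P(root rot | ¬wilting) = 0.034531 / 0.937043 ≈ 0.037

P(root rot | ¬wilting) ≈ 0.037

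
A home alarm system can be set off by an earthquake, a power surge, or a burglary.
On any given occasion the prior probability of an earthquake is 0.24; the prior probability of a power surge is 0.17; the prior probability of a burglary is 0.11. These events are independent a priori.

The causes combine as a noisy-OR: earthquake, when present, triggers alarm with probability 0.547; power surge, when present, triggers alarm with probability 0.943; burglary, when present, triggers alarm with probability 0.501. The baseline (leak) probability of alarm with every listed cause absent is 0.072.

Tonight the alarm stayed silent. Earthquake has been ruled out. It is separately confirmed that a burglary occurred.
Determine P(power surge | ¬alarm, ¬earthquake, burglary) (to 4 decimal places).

Under noisy-OR, P(alarm | causes) = 1 − (1−0.072)·∏(1−qᵢ) over the active causes.
Enumerate both values of power surge and weight by the priors:
  P(¬alarm | ¬earthquake, burglary) = 0.463072×0.83 + 0.026395×0.17
        = 0.384350 + 0.004487 = 0.388837
The terms with power surge present sum to 0.004487, so
  P(power surge | ¬alarm, ¬earthquake, burglary) = 0.004487 / 0.388837 ≈ 0.0115

P(power surge | ¬alarm, ¬earthquake, burglary) ≈ 0.0115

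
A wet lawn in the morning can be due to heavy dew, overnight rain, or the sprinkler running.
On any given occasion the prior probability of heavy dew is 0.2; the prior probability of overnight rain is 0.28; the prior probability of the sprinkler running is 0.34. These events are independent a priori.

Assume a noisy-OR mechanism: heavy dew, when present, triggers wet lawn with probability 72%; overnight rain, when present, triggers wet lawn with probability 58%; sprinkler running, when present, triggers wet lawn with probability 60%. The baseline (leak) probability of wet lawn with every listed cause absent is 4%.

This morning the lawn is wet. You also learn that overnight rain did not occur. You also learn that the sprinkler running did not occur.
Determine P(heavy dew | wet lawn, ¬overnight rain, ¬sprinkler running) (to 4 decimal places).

P(heavy dew | wet lawn, ¬overnight rain, ¬sprinkler running) ≈ 0.8205

Under noisy-OR, P(wet lawn | causes) = 1 − (1−0.04)·∏(1−qᵢ) over the active causes.
By total probability over both values of heavy dew:
  P(wet lawn | ¬overnight rain, ¬sprinkler running) = 0.04×0.8 + 0.7312×0.2
        = 0.032000 + 0.146240 = 0.178240
The terms with heavy dew present sum to 0.146240, so
  P(heavy dew | wet lawn, ¬overnight rain, ¬sprinkler running) = 0.146240 / 0.178240 ≈ 0.8205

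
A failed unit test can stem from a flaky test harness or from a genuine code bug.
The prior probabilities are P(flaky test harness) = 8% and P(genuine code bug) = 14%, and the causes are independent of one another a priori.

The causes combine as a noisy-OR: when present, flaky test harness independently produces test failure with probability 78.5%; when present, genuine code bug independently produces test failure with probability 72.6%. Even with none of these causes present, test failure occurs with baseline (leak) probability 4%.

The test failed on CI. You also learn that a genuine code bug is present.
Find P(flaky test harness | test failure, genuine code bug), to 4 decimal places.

P(flaky test harness | test failure, genuine code bug) ≈ 0.1002

Under noisy-OR, P(test failure | causes) = 1 − (1−0.04)·∏(1−qᵢ) over the active causes.
For the numerator, keep only flaky test harness=true terms: 0.943446×0.08 = 0.075476
Denominator P(test failure | genuine code bug): 0.73696×0.92 + 0.943446×0.08 = 0.753479
Posterior = 0.075476 / 0.753479 ≈ 0.1002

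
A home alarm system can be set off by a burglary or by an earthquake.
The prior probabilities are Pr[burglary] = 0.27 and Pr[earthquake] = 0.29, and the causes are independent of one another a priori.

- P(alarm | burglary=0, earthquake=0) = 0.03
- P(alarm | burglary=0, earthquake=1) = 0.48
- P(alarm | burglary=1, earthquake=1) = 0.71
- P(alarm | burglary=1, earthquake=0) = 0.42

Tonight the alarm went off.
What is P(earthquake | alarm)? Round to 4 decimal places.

Weight on earthquake=true, given the evidence: 0.101616 + 0.055593 = 0.157209
Denominator P(alarm): 0.03×0.73×0.71 + 0.48×0.73×0.29 + 0.42×0.27×0.71 + 0.71×0.27×0.29 = 0.253272
P(earthquake | alarm) = 0.157209/0.253272 ≈ 0.6207

P(earthquake | alarm) ≈ 0.6207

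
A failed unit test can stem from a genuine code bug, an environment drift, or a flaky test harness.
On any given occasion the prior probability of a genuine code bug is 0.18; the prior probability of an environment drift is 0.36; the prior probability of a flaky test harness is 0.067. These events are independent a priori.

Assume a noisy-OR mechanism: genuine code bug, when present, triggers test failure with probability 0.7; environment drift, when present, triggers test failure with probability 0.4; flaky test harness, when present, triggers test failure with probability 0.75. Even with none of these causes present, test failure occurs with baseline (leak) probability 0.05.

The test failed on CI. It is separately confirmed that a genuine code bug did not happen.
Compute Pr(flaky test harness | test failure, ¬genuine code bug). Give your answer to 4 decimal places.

Pr(flaky test harness | test failure, ¬genuine code bug) ≈ 0.2345

Under noisy-OR, P(test failure | causes) = 1 − (1−0.05)·∏(1−qᵢ) over the active causes.
P(test failure | ¬genuine code bug) = 0.05*0.64*0.933 + 0.7625*0.64*0.067 + 0.43*0.36*0.933 + 0.8575*0.36*0.067 = 0.029856 + 0.032696 + 0.144428 + 0.020683 = 0.227663
Restricting to configurations with flaky test harness present: 0.032696 + 0.020683 = 0.053379.
Hence the posterior is 0.053379/0.227663 ≈ 0.2345.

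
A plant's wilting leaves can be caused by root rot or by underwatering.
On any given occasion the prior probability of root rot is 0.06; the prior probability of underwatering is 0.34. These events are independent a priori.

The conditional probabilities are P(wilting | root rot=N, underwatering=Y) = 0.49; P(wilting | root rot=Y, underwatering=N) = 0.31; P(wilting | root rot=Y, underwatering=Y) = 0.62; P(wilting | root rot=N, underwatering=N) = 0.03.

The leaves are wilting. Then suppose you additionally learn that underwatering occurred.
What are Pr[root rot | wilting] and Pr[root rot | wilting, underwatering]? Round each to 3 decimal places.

Pr[root rot | wilting] ≈ 0.125; Pr[root rot | wilting, underwatering] ≈ 0.075

By total probability over the 4 (root rot, underwatering) configurations:
  P(wilting) = 0.03×0.94×0.66 + 0.49×0.94×0.34 + 0.31×0.06×0.66 + 0.62×0.06×0.34
        = 0.018612 + 0.156604 + 0.012276 + 0.012648 = 0.200140
Keeping only the root rot-present terms gives 0.024924, so
  P(root rot | wilting) = 0.024924 / 0.200140 ≈ 0.125

With the extra evidence:
Enumerate both values of root rot and weight by the priors:
  P(wilting | underwatering) = 0.49×0.94 + 0.62×0.06
        = 0.460600 + 0.037200 = 0.497800
Configurations with root rot contribute 0.037200, so
  P(root rot | wilting, underwatering) = 0.037200 / 0.497800 ≈ 0.075
This is intercausal reasoning (explaining away): once underwatering accounts for the wilting, root rot becomes less likely.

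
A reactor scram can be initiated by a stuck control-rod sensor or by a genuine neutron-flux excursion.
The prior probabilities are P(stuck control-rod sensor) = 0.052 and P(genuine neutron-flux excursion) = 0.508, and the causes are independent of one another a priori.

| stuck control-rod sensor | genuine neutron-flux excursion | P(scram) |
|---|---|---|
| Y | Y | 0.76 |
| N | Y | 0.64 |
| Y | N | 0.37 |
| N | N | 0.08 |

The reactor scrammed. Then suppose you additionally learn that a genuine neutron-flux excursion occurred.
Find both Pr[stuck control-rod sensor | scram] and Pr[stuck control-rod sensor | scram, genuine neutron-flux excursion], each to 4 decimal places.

P(scram) = 0.08*0.948*0.492 + 0.64*0.948*0.508 + 0.37*0.052*0.492 + 0.76*0.052*0.508 = 0.037313 + 0.308214 + 0.009466 + 0.020076 = 0.375069
The stuck control-rod sensor-present share is 0.009466 + 0.020076 = 0.029542.
Hence the posterior is 0.029542/0.375069 ≈ 0.0788.

Now also conditioning on genuine neutron-flux excursion=true:
By total probability over both values of stuck control-rod sensor:
  P(scram | genuine neutron-flux excursion) = 0.64*0.948 + 0.76*0.052
        = 0.606720 + 0.039520 = 0.646240
The terms with stuck control-rod sensor present sum to 0.039520, so
  P(stuck control-rod sensor | scram, genuine neutron-flux excursion) = 0.039520 / 0.646240 ≈ 0.0612

Pr[stuck control-rod sensor | scram] ≈ 0.0788; Pr[stuck control-rod sensor | scram, genuine neutron-flux excursion] ≈ 0.0612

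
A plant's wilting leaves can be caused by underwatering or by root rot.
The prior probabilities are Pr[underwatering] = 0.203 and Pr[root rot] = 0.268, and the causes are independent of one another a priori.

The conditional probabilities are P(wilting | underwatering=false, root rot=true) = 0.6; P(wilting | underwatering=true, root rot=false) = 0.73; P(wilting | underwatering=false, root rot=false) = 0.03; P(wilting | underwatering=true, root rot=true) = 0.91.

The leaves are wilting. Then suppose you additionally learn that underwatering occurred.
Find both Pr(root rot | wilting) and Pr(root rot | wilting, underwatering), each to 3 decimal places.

Pr(root rot | wilting) ≈ 0.585; Pr(root rot | wilting, underwatering) ≈ 0.313

Numerator (weight on configurations with root rot): 0.128158 + 0.049508 = 0.177666
The normalizing constant is 0.03×0.797×0.732 + 0.6×0.797×0.268 + 0.73×0.203×0.732 + 0.91×0.203×0.268 = 0.303643
Posterior = 0.177666 / 0.303643 ≈ 0.585

Now condition on the additional information:
Sum P(wilting|·) weighted by the priors over both values of root rot:
  P(wilting | underwatering) = 0.73*0.732 + 0.91*0.268
        = 0.534360 + 0.243880 = 0.778240
Keeping only the root rot-present terms gives 0.243880, so
  P(root rot | wilting, underwatering) = 0.243880 / 0.778240 ≈ 0.313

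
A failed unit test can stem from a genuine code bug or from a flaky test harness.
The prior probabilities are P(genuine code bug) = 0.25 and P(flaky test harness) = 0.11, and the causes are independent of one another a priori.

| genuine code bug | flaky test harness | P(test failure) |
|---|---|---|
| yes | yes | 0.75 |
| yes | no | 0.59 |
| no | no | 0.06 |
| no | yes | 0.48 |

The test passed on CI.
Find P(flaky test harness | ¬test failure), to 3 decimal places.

Sum P(¬test failure|·) weighted by the priors over the 4 (genuine code bug, flaky test harness) configurations:
  P(¬test failure) = 0.94*0.75*0.89 + 0.52*0.75*0.11 + 0.41*0.25*0.89 + 0.25*0.25*0.11
        = 0.627450 + 0.042900 + 0.091225 + 0.006875 = 0.768450
Keeping only the flaky test harness-present terms gives 0.049775, so
  P(flaky test harness | ¬test failure) = 0.049775 / 0.768450 ≈ 0.065

P(flaky test harness | ¬test failure) ≈ 0.065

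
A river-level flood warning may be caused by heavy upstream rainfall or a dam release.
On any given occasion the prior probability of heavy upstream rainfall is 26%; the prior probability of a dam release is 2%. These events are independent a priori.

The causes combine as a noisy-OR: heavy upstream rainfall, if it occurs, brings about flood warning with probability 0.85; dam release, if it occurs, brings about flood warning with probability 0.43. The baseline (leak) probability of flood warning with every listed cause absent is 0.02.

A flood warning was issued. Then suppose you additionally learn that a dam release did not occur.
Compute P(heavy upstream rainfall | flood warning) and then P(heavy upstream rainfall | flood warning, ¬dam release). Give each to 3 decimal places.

Under noisy-OR, P(flood warning | causes) = 1 − (1−0.02)·∏(1−qᵢ) over the active causes.
Enumerate the 4 (heavy upstream rainfall, dam release) configurations and weight by the priors:
  P(flood warning) = 0.02×0.74×0.98 + 0.4414×0.74×0.02 + 0.853×0.26×0.98 + 0.91621×0.26×0.02
        = 0.014504 + 0.006533 + 0.217344 + 0.004764 = 0.243145
Keeping only the heavy upstream rainfall-present terms gives 0.222108, so
  P(heavy upstream rainfall | flood warning) = 0.222108 / 0.243145 ≈ 0.913

With the extra evidence:
P(flood warning | ¬dam release) = 0.02*0.74 + 0.853*0.26 = 0.014800 + 0.221780 = 0.236580
Restricting to configurations with heavy upstream rainfall present: 0.853*0.26 = 0.221780.
Hence the posterior is 0.221780/0.236580 ≈ 0.937.
Ruling out dam release raises the posterior on heavy upstream rainfall — the flip side of explaining away.

P(heavy upstream rainfall | flood warning) ≈ 0.913; P(heavy upstream rainfall | flood warning, ¬dam release) ≈ 0.937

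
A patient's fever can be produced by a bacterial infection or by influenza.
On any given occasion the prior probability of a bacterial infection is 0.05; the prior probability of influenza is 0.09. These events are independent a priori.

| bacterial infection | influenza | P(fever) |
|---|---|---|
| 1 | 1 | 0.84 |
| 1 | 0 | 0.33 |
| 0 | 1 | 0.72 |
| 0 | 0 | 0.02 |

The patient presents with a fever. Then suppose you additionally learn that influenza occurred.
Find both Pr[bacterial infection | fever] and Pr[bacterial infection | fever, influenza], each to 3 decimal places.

Pr[bacterial infection | fever] ≈ 0.192; Pr[bacterial infection | fever, influenza] ≈ 0.058

P(fever) = 0.02*0.95*0.91 + 0.72*0.95*0.09 + 0.33*0.05*0.91 + 0.84*0.05*0.09 = 0.017290 + 0.061560 + 0.015015 + 0.003780 = 0.097645
Of this, 0.018795 comes from 0.015015 + 0.003780 (the bacterial infection=true cases).
Hence the posterior is 0.018795/0.097645 ≈ 0.192.

With the extra evidence:
Enumerate both values of bacterial infection and weight by the priors:
  P(fever | influenza) = 0.72*0.95 + 0.84*0.05
        = 0.684000 + 0.042000 = 0.726000
The terms with bacterial infection present sum to 0.042000, so
  P(bacterial infection | fever, influenza) = 0.042000 / 0.726000 ≈ 0.058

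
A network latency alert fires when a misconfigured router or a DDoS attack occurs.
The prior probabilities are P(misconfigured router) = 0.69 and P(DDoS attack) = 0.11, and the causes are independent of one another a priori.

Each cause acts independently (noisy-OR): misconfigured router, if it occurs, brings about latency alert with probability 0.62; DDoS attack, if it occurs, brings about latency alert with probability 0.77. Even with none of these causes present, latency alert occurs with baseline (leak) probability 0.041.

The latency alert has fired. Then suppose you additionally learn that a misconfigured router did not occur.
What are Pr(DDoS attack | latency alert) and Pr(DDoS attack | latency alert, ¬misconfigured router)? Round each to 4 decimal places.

Pr(DDoS attack | latency alert) ≈ 0.1931; Pr(DDoS attack | latency alert, ¬misconfigured router) ≈ 0.7015

Under noisy-OR, P(latency alert | causes) = 1 − (1−0.041)·∏(1−qᵢ) over the active causes.
P(latency alert) = 0.041*0.31*0.89 + 0.77943*0.31*0.11 + 0.63558*0.69*0.89 + 0.916183*0.69*0.11 = 0.011312 + 0.026579 + 0.390310 + 0.069538 = 0.497739
The DDoS attack-present share is 0.026579 + 0.069538 = 0.096117.
So P(DDoS attack | latency alert) = 0.096117/0.497739 ≈ 0.1931.

With the extra evidence:
Weight on DDoS attack=true, given the evidence: 0.77943*0.11 = 0.085737
Denominator P(latency alert | ¬misconfigured router): 0.041*0.89 + 0.77943*0.11 = 0.122227
P(DDoS attack | latency alert, ¬misconfigured router) = 0.085737/0.122227 ≈ 0.7015
Ruling out misconfigured router raises the posterior on DDoS attack — the flip side of explaining away.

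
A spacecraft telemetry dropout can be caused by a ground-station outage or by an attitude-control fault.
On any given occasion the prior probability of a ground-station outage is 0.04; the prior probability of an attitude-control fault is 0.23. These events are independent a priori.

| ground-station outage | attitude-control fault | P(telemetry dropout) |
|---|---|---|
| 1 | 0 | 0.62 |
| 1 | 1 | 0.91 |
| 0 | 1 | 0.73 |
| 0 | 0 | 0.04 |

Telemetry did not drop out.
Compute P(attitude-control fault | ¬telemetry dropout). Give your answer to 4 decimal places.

Numerator (weight on configurations with attitude-control fault): 0.059616 + 0.000828 = 0.060444
Normalizer over all consistent configurations: 0.96×0.96×0.77 + 0.27×0.96×0.23 + 0.38×0.04×0.77 + 0.09×0.04×0.23 = 0.781780
P(attitude-control fault | ¬telemetry dropout) = 0.060444/0.781780 ≈ 0.0773

P(attitude-control fault | ¬telemetry dropout) ≈ 0.0773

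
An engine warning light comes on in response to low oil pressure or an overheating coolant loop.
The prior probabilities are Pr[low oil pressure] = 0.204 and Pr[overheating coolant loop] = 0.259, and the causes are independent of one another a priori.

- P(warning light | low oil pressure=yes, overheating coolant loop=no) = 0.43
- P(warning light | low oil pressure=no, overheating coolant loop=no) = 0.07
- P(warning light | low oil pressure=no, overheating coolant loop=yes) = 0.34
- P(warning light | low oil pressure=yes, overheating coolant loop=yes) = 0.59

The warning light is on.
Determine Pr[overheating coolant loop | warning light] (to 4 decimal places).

Pr[overheating coolant loop | warning light] ≈ 0.4879

P(warning light) = 0.07·0.796·0.741 + 0.34·0.796·0.259 + 0.43·0.204·0.741 + 0.59·0.204·0.259 = 0.041289 + 0.070096 + 0.065001 + 0.031173 = 0.207559
The overheating coolant loop-present share is 0.070096 + 0.031173 = 0.101269.
So P(overheating coolant loop | warning light) = 0.101269/0.207559 ≈ 0.4879.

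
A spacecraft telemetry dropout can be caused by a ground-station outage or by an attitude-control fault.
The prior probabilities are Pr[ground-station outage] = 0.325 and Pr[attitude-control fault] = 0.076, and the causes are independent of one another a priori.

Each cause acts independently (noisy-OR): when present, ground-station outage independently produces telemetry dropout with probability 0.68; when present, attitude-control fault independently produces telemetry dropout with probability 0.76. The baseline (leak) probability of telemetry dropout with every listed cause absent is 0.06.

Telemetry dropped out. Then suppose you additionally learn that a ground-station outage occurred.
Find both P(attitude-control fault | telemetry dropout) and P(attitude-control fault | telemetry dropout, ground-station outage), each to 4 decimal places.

Under noisy-OR, P(telemetry dropout | causes) = 1 − (1−0.06)·∏(1−qᵢ) over the active causes.
P(telemetry dropout) = 0.06×0.675×0.924 + 0.7744×0.675×0.076 + 0.6992×0.325×0.924 + 0.927808×0.325×0.076 = 0.037422 + 0.039727 + 0.209970 + 0.022917 = 0.310036
Of this, 0.062644 comes from 0.039727 + 0.022917 (the attitude-control fault=true cases).
So P(attitude-control fault | telemetry dropout) = 0.062644/0.310036 ≈ 0.2021.

With the extra evidence:
P(telemetry dropout | ground-station outage) = 0.6992×0.924 + 0.927808×0.076 = 0.646061 + 0.070513 = 0.716574
Restricting to configurations with attitude-control fault present: 0.927808×0.076 = 0.070513.
P(attitude-control fault | telemetry dropout, ground-station outage) = 0.070513 / 0.716574 ≈ 0.0984

P(attitude-control fault | telemetry dropout) ≈ 0.2021; P(attitude-control fault | telemetry dropout, ground-station outage) ≈ 0.0984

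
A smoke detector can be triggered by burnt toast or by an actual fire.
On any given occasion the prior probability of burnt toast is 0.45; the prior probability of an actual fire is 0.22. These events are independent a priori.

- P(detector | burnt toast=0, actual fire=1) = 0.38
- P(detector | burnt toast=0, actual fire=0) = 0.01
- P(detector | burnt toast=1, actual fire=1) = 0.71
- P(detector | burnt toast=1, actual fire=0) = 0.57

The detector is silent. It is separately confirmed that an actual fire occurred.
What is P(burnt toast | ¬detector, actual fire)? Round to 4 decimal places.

P(burnt toast | ¬detector, actual fire) ≈ 0.2768

Numerator (weight on configurations with burnt toast): 0.29·0.45 = 0.130500
Denominator P(¬detector | actual fire): 0.62·0.55 + 0.29·0.45 = 0.471500
P(burnt toast | ¬detector, actual fire) = 0.130500/0.471500 ≈ 0.2768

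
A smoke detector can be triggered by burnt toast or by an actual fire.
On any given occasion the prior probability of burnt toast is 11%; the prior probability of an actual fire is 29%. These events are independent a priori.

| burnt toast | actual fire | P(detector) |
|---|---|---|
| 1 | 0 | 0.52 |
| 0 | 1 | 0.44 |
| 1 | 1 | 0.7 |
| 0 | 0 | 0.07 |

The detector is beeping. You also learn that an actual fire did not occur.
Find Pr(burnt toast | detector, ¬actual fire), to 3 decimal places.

P(detector | ¬actual fire) = 0.07×0.89 + 0.52×0.11 = 0.062300 + 0.057200 = 0.119500
Restricting to configurations with burnt toast present: 0.52×0.11 = 0.057200.
Hence the posterior is 0.057200/0.119500 ≈ 0.479.

Pr(burnt toast | detector, ¬actual fire) ≈ 0.479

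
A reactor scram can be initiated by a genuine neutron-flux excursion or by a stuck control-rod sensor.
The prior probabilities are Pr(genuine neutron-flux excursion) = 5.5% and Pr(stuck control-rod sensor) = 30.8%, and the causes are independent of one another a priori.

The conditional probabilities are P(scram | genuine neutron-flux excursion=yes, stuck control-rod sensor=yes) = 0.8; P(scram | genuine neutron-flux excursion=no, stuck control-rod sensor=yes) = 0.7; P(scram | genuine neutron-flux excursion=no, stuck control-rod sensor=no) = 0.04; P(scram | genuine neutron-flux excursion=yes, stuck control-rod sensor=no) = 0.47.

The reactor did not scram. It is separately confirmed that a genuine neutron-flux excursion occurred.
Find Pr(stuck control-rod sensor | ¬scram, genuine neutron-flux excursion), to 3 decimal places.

Enumerate both values of stuck control-rod sensor and weight by the priors:
  P(¬scram | genuine neutron-flux excursion) = 0.53×0.692 + 0.2×0.308
        = 0.366760 + 0.061600 = 0.428360
The terms with stuck control-rod sensor present sum to 0.061600, so
  P(stuck control-rod sensor | ¬scram, genuine neutron-flux excursion) = 0.061600 / 0.428360 ≈ 0.144

Pr(stuck control-rod sensor | ¬scram, genuine neutron-flux excursion) ≈ 0.144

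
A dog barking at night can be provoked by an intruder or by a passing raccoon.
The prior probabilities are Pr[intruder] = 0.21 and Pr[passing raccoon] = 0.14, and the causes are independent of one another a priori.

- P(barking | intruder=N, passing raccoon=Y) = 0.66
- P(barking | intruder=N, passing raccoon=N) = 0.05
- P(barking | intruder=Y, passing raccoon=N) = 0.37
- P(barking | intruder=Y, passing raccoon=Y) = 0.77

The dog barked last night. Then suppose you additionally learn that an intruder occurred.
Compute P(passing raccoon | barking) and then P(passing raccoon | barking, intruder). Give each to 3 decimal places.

P(passing raccoon | barking) ≈ 0.487; P(passing raccoon | barking, intruder) ≈ 0.253

P(barking) = 0.05×0.79×0.86 + 0.66×0.79×0.14 + 0.37×0.21×0.86 + 0.77×0.21×0.14 = 0.033970 + 0.072996 + 0.066822 + 0.022638 = 0.196426
Of this, 0.095634 comes from 0.072996 + 0.022638 (the passing raccoon=true cases).
Hence the posterior is 0.095634/0.196426 ≈ 0.487.

Now also conditioning on intruder=true:
P(barking | intruder) = 0.37×0.86 + 0.77×0.14 = 0.318200 + 0.107800 = 0.426000
Restricting to configurations with passing raccoon present: 0.77×0.14 = 0.107800.
Hence the posterior is 0.107800/0.426000 ≈ 0.253.
The drop from 0.487 to 0.253 is the explaining-away (discounting) effect.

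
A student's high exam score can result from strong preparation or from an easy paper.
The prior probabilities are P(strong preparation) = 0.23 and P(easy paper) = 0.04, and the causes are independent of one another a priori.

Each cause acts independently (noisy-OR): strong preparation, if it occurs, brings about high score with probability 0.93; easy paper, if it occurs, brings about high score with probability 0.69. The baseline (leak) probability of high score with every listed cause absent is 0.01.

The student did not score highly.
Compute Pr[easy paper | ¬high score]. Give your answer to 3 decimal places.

Under noisy-OR, P(high score | causes) = 1 − (1−0.01)·∏(1−qᵢ) over the active causes.
For the numerator, keep only easy paper=true terms: 0.009453 + 0.000198 = 0.009651
The normalizing constant is 0.99·0.77·0.96 + 0.3069·0.77·0.04 + 0.0693·0.23·0.96 + 0.021483·0.23·0.04 = 0.756760
P(easy paper | ¬high score) = 0.009651/0.756760 ≈ 0.013

Pr[easy paper | ¬high score] ≈ 0.013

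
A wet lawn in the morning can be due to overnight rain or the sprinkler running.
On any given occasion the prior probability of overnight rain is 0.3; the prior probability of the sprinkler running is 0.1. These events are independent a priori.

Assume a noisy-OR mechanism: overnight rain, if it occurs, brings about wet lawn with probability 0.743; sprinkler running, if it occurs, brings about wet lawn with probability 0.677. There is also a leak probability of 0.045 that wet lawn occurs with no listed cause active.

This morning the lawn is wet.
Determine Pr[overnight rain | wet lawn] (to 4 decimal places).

Pr[overnight rain | wet lawn] ≈ 0.7509

Under noisy-OR, P(wet lawn | causes) = 1 − (1−0.045)·∏(1−qᵢ) over the active causes.
Numerator (weight on configurations with overnight rain): 0.203733 + 0.027622 = 0.231355
Denominator P(wet lawn): 0.045×0.7×0.9 + 0.691535×0.7×0.1 + 0.754565×0.3×0.9 + 0.920724×0.3×0.1 = 0.308112
P(overnight rain | wet lawn) = 0.231355/0.308112 ≈ 0.7509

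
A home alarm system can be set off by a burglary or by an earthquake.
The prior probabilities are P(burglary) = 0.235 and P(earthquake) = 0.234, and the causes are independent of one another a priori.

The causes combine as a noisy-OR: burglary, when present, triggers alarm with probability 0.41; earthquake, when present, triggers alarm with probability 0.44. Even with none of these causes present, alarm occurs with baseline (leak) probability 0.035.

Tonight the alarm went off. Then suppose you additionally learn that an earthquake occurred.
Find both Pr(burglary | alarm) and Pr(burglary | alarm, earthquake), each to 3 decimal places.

Under noisy-OR, P(alarm | causes) = 1 − (1−0.035)·∏(1−qᵢ) over the active causes.
Numerator (weight on configurations with burglary): 0.077521 + 0.037457 = 0.114978
Denominator P(alarm): 0.035·0.765·0.766 + 0.4596·0.765·0.234 + 0.43065·0.235·0.766 + 0.681164·0.235·0.234 = 0.217761
P(burglary | alarm) = 0.114978/0.217761 ≈ 0.528

With the extra evidence:
For the numerator, keep only burglary=true terms: 0.681164×0.235 = 0.160074
The normalizing constant is 0.4596×0.765 + 0.681164×0.235 = 0.511668
P(burglary | alarm, earthquake) = 0.160074/0.511668 ≈ 0.313

Pr(burglary | alarm) ≈ 0.528; Pr(burglary | alarm, earthquake) ≈ 0.313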